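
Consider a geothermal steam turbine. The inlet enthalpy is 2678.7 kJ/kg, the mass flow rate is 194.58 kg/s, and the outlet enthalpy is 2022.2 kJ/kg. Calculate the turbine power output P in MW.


P = mdot * (h_in - h_out) / 1000
P = 194.58 * (2678.7 - 2022.2) / 1000
P = 127.74 MW


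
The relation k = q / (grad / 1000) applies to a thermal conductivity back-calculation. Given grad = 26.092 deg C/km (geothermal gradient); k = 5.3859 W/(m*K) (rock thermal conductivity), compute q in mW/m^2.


q = k * grad / 1000
q = 5.3859 * 26.092 / 1000
q = 0.1405289 W/m^2
Convert: 0.1405289 W/m^2 * 1000.0 = 140.53 mW/m^2
q = 140.53 mW/m^2


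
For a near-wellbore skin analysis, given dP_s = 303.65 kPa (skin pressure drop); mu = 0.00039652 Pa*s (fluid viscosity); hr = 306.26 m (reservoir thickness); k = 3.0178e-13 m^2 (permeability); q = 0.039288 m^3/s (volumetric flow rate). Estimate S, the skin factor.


S = dP_s * 1000 * 2*pi*k*hr / (q*mu)
S = 303.65 * 1000 * 2*pi*3.0178e-13*306.26 / (0.039288*0.00039652)
S = 11.319


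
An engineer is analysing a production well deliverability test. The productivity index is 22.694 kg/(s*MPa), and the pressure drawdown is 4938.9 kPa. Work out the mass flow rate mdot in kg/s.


mdot = PI * dP / 1000
mdot = 22.694 * 4938.9 / 1000
mdot = 112.08 kg/s


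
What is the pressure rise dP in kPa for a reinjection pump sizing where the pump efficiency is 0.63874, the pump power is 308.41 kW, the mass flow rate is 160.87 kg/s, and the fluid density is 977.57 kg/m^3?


dP = P_pump * rho * eta / mdot
dP = 308.41 * 977.57 * 0.63874 / 160.87
dP = 1197.1 kPa


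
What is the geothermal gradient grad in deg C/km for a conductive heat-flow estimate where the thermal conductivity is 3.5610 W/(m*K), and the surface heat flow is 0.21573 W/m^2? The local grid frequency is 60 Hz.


grad = q * 1000 / k
grad = 0.21573 * 1000 / 3.5610
grad = 60.581 deg C/km


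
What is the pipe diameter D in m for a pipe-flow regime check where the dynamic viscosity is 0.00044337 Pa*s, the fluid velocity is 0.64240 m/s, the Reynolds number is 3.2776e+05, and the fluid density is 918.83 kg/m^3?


D = Re * mu / (rho * vel)
D = 3.2776e+05 * 0.00044337 / (918.83 * 0.64240)
D = 0.24620 m


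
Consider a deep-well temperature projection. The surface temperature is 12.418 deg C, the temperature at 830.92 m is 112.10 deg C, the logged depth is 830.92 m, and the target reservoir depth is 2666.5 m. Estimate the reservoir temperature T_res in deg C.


Step 1: grad = (T_d1 - T_surf)/d1 * 1000 = (112.1 - 12.418)/830.92 * 1000 = 119.9658 deg C/km
Step 2: T_res = T_surf + grad*d2/1000 = 12.418 + 119.9658*2666.5/1000 = 332.31 deg C
T_res = 332.31 deg C


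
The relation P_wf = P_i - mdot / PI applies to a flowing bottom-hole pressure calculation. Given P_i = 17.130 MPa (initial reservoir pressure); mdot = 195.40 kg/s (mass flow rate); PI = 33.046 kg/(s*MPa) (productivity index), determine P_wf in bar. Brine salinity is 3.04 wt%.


P_wf = P_i - mdot / PI
P_wf = 17.130 - 195.40 / 33.046
P_wf = 11.21703 MPa
Convert: 11.21703 MPa * 10.0 = 112.17 bar
P_wf = 112.17 bar


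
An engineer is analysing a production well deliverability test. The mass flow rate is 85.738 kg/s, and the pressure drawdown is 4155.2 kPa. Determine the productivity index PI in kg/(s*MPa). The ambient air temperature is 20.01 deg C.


PI = mdot * 1000 / dP
PI = 85.738 * 1000 / 4155.2
PI = 20.634 kg/(s*MPa)


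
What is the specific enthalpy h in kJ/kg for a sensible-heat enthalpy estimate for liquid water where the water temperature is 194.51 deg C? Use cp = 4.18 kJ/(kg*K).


h = cp * T
h = 4.18 * 194.51
h = 813.05 kJ/kg


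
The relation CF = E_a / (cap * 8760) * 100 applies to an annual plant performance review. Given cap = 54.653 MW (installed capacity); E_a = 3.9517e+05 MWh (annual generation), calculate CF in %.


CF = E_a / (cap * 8760) * 100
CF = 3.9517e+05 / (54.653 * 8760) * 100
CF = 82.540 %


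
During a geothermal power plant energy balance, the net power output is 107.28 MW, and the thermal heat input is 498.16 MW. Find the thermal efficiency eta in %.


eta = W_net / Q_in * 100
eta = 107.28 / 498.16 * 100
eta = 21.535 %


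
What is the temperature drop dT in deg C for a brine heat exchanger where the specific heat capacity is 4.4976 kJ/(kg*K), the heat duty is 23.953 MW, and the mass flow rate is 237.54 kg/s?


dT = Q * 1000 / (mdot * cp)
dT = 23.953 * 1000 / (237.54 * 4.4976)
dT = 22.42035 K
Convert (temperature difference, 1 K = 1 deg C): 22.42035 K = 22.42035 deg C
dT = 22.420 deg C


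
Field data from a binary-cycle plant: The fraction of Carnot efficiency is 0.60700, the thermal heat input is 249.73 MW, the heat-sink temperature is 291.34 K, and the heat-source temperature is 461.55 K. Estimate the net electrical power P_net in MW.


Step 1: eta = (1 - Tc/Th)*f = (1 - 291.34/461.55)*0.607 = 0.2238489
Step 2: P_net = eta * Q_in = 0.2238489 * 249.73 = 55.902 MW
P_net = 55.902 MW


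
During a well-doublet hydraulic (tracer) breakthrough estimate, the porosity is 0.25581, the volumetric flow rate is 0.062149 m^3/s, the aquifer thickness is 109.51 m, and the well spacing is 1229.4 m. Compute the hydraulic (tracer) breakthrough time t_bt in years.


t_bt = pi * hr * phi * L^2 / (3 * Qv) / (365.25*86400)
t_bt = pi * 109.51 * 0.25581 * 1229.4^2 / (3 * 0.062149) / (365.25*86400)
t_bt = 22.607 years


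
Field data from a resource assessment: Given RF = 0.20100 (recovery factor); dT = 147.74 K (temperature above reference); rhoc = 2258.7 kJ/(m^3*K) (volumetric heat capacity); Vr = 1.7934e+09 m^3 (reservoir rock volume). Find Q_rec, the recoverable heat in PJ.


Step 1: Q_s = Vr*rhoc*dT/1e12 = 1.7934e+09*2258.7*147.74/1e12 = 598.4582 PJ
Step 2: Q_rec = Q_s * RF = 598.4582 * 0.201 = 120.29 PJ
Q_rec = 120.29 PJ


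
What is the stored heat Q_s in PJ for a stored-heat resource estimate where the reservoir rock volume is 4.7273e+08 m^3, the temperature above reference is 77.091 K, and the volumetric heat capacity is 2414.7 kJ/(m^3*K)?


Q_s = Vr * rhoc * dT / 1e12
Q_s = 4.7273e+08 * 2414.7 * 77.091 / 1e12
Q_s = 87.999 PJ


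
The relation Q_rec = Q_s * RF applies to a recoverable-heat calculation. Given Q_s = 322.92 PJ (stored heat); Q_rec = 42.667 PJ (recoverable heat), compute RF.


RF = Q_rec / Q_s
RF = 42.667 / 322.92
RF = 0.13213


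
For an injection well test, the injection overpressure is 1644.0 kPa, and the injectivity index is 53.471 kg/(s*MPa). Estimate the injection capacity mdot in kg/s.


mdot = II * dP / 1000
mdot = 53.471 * 1644.0 / 1000
mdot = 87.906 kg/s


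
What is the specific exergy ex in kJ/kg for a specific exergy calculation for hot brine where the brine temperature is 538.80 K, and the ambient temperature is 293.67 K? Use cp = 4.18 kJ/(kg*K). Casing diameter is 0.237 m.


ex = cp * ((T_b - T_0) - T_0 * ln(T_b/T_0))
ex = 4.18 * ((538.80 - 293.67) - 293.67 * ln(538.80/293.67))
ex = 279.66 kJ/kg


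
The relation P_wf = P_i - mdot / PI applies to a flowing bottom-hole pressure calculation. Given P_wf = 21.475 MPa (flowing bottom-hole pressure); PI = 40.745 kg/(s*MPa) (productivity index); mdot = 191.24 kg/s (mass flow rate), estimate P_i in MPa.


P_i = P_wf + mdot / PI
P_i = 21.475 + 191.24 / 40.745
P_i = 26.169 MPa


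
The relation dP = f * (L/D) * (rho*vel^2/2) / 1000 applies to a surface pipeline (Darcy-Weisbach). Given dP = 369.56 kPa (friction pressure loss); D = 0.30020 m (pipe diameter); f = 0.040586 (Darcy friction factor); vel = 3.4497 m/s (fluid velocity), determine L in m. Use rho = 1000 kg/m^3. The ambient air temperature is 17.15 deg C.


L = dP*1000*D / (f*rho*vel^2/2)
L = 369.56*1000*0.30020 / (0.040586*1000*3.4497^2/2)
L = 459.40 m


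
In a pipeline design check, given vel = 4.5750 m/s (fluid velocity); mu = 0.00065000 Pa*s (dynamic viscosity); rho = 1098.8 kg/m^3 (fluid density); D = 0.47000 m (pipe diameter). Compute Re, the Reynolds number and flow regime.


Step 1: Re = rho*vel*D/mu = 1098.8*4.575*0.47/0.00065 = 3.6349e+06
Step 2: Re = 3.6349e+06 > 4000, so flow is turbulent.
Re = 3.6349e+06 (turbulent)


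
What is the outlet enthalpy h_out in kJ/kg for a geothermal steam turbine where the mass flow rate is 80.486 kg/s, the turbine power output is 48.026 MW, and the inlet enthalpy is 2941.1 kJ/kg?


h_out = h_in - P * 1000 / mdot
h_out = 2941.1 - 48.026 * 1000 / 80.486
h_out = 2344.4 kJ/kg


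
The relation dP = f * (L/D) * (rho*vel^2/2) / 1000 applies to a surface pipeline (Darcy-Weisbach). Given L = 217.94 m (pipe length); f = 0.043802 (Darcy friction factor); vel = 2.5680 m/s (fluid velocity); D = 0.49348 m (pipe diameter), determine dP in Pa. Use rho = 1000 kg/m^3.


dP = f * (L/D) * (rho*vel^2/2) / 1000
dP = 0.043802 * (217.94/0.49348) * (1000*2.5680^2/2) / 1000
dP = 63.78541 kPa
Convert: 63.78541 kPa * 1000.0 = 63785 Pa
dP = 63785 Pa


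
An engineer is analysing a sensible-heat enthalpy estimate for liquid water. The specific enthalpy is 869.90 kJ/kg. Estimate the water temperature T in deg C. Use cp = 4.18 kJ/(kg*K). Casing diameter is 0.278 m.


T = h / cp
T = 869.90 / 4.18
T = 208.11 deg C


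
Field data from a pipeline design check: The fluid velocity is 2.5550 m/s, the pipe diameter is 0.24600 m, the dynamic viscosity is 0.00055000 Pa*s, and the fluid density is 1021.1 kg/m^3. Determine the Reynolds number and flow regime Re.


Step 1: Re = rho*vel*D/mu = 1021.1*2.555*0.246/0.00055 = 1.1669e+06
Step 2: Re = 1.1669e+06 > 4000, so flow is turbulent.
Re = 1.1669e+06 (turbulent)


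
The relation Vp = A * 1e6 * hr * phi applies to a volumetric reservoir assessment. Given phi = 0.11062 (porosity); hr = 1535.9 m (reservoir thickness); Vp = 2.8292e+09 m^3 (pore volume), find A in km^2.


A = Vp / (1e6 * hr * phi)
A = 2.8292e+09 / (1e6 * 1535.9 * 0.11062)
A = 16.652 km^2


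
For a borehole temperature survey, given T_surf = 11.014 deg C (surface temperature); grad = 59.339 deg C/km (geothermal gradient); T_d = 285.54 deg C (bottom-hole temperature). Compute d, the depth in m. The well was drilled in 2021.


d = (T_d - T_surf) / grad * 1000
d = (285.54 - 11.014) / 59.339 * 1000
d = 4626.4 m


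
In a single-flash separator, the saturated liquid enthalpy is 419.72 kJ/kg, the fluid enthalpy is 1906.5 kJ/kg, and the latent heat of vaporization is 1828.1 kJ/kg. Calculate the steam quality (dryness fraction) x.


x = (h - hf) / hfg
x = (1906.5 - 419.72) / 1828.1
x = 0.81329


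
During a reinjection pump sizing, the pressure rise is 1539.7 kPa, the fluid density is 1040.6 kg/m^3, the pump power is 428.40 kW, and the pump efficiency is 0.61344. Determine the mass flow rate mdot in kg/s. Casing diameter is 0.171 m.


mdot = P_pump * rho * eta / dP
mdot = 428.40 * 1040.6 * 0.61344 / 1539.7
mdot = 177.61 kg/s


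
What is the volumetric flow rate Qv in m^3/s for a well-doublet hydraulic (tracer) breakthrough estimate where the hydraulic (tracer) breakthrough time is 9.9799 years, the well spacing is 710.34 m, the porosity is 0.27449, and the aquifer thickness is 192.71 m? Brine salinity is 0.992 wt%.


Qv = pi*hr*phi*L^2 / (3*t_bt*365.25*86400)
Qv = pi*192.71*0.27449*710.34^2 / (3*9.9799*365.25*86400)
Qv = 0.088749 m^3/s


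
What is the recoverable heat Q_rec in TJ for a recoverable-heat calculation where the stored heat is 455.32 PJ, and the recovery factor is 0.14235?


Q_rec = Q_s * RF
Q_rec = 455.32 * 0.14235
Q_rec = 64.81480 PJ
Convert: 64.81480 PJ * 1000.0 = 64815 TJ
Q_rec = 64815 TJ


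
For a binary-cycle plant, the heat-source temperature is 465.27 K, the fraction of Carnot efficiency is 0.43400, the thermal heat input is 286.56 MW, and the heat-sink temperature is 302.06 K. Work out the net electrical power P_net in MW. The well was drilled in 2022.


Step 1: eta = (1 - Tc/Th)*f = (1 - 302.06/465.27)*0.434 = 0.1522409
Step 2: P_net = eta * Q_in = 0.1522409 * 286.56 = 43.626 MW
P_net = 43.626 MW


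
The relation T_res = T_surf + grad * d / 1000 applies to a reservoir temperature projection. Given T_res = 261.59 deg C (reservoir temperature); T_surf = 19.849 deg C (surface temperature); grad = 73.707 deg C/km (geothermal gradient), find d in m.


d = (T_res - T_surf) / grad * 1000
d = (261.59 - 19.849) / 73.707 * 1000
d = 3279.8 m


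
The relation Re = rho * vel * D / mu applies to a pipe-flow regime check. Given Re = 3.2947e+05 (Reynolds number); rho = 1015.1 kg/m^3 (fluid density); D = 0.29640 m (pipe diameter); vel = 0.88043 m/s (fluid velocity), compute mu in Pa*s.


mu = rho * vel * D / Re
mu = 1015.1 * 0.88043 * 0.29640 / 3.2947e+05
mu = 0.00080402 Pa*s


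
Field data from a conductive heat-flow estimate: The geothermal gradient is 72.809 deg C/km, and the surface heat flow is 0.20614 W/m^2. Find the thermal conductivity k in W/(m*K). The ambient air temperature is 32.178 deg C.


k = q * 1000 / grad
k = 0.20614 * 1000 / 72.809
k = 2.8312 W/(m*K)


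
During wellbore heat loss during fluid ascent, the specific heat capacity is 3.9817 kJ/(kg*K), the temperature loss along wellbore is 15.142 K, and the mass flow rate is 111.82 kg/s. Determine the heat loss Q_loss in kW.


Q_loss = mdot * cp * dT
Q_loss = 111.82 * 3.9817 * 15.142
Q_loss = 6741.7 kW


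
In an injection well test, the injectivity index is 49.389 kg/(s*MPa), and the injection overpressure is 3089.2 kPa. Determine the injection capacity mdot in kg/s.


mdot = II * dP / 1000
mdot = 49.389 * 3089.2 / 1000
mdot = 152.57 kg/s


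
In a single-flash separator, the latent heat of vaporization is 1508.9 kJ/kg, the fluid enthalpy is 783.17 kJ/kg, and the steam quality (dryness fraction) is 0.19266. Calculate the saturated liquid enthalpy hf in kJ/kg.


hf = h - x * hfg
hf = 783.17 - 0.19266 * 1508.9
hf = 492.47 kJ/kg


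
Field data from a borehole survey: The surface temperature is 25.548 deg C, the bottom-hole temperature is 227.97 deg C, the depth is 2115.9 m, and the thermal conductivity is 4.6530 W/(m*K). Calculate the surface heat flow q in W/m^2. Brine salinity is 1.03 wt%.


Step 1: grad = (T_d - T_surf)/d * 1000 = (227.97 - 25.548)/2115.9 * 1000 = 95.66709 deg C/km
Step 2: q = k * grad / 1000 = 4.653 * 95.66709 / 1000 = 0.44514 W/m^2
q = 0.44514 W/m^2


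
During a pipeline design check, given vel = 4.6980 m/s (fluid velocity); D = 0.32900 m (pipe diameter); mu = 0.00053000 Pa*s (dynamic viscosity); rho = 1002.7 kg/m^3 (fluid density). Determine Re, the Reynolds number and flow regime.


Step 1: Re = rho*vel*D/mu = 1002.7*4.698*0.329/0.00053 = 2.9242e+06
Step 2: Re = 2.9242e+06 > 4000, so flow is turbulent.
Re = 2.9242e+06 (turbulent)


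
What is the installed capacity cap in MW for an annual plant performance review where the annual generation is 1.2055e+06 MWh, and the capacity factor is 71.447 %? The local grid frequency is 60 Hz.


cap = E_a / (CF/100 * 8760)
cap = 1.2055e+06 / (71.447/100 * 8760)
cap = 192.61 MW


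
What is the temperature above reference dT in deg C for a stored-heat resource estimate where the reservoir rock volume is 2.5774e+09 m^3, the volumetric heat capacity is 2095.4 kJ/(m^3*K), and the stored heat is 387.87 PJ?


dT = Q_s * 1e12 / (Vr * rhoc)
dT = 387.87 * 1e12 / (2.5774e+09 * 2095.4)
dT = 71.81868 K
Convert (temperature difference, 1 K = 1 deg C): 71.81868 K = 71.81868 deg C
dT = 71.819 deg C


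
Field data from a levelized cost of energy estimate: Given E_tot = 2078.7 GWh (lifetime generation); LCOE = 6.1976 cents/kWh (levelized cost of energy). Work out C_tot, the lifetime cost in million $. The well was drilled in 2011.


C_tot = LCOE / 100 * E_tot
C_tot = 6.1976 / 100 * 2078.7
C_tot = 128.83 million $


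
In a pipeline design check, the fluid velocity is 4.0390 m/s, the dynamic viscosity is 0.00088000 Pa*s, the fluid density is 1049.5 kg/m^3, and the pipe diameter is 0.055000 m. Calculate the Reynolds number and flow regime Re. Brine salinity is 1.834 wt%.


Step 1: Re = rho*vel*D/mu = 1049.5*4.039*0.055/0.00088 = 2.6493e+05
Step 2: Re = 2.6493e+05 > 4000, so flow is turbulent.
Re = 2.6493e+05 (turbulent)


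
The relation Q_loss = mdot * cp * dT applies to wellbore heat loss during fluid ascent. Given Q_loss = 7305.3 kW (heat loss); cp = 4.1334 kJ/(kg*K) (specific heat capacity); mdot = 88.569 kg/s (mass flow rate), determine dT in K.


dT = Q_loss / (mdot * cp)
dT = 7305.3 / (88.569 * 4.1334)
dT = 19.955 K


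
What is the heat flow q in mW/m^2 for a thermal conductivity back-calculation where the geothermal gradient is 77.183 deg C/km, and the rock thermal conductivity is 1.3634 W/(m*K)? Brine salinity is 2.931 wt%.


q = k * grad / 1000
q = 1.3634 * 77.183 / 1000
q = 0.1052313 W/m^2
Convert: 0.1052313 W/m^2 * 1000.0 = 105.23 mW/m^2
q = 105.23 mW/m^2


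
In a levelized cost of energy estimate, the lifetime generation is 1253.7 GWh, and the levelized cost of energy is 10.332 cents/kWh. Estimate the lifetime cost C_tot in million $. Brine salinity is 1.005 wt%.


C_tot = LCOE / 100 * E_tot
C_tot = 10.332 / 100 * 1253.7
C_tot = 129.53 million $


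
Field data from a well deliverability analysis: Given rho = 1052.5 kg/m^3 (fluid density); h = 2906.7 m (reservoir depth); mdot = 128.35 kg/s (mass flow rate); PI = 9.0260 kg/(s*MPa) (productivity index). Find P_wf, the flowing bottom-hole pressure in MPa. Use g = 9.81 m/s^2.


Step 1: P_i = rho*g*h/1e6 = 1052.5*9.81*2906.7/1e6 = 30.01175 MPa
Step 2: P_wf = P_i - mdot/PI = 30.01175 - 128.35/9.026 = 15.792 MPa
P_wf = 15.792 MPa


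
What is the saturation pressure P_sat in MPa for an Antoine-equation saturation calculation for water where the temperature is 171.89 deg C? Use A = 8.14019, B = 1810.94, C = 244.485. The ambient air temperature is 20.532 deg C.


P_sat = 10^(A - B/(C + T)) / 760 * 0.101325
P_sat = 10^(8.14019 - 1810.94/(244.485 + 171.89)) / 760 * 0.101325
P_sat = 0.82374 MPa


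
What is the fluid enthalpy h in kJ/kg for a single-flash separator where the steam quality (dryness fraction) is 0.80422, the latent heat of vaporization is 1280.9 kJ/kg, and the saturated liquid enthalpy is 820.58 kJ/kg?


h = hf + x * hfg
h = 820.58 + 0.80422 * 1280.9
h = 1850.7 kJ/kg


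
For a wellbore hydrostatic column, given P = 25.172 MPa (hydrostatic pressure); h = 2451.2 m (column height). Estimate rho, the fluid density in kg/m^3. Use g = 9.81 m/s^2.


rho = P * 1e6 / (g * h)
rho = 25.172 * 1e6 / (9.81 * 2451.2)
rho = 1046.8 kg/m^3


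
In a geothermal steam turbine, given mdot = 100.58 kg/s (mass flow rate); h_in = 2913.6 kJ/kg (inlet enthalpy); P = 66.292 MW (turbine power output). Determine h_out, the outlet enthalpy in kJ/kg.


h_out = h_in - P * 1000 / mdot
h_out = 2913.6 - 66.292 * 1000 / 100.58
h_out = 2254.5 kJ/kg


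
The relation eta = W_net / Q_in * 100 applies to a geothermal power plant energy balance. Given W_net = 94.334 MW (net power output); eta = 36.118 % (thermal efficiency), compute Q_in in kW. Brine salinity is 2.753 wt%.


Q_in = W_net / (eta / 100)
Q_in = 94.334 / (36.118 / 100)
Q_in = 261.1828 MW
Convert: 261.1828 MW * 1000.0 = 2.6118e+05 kW
Q_in = 2.6118e+05 kW


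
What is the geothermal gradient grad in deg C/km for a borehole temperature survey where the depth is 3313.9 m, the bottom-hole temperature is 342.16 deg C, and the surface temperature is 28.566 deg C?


grad = (T_d - T_surf) / d * 1000
grad = (342.16 - 28.566) / 3313.9 * 1000
grad = 94.630 deg C/km


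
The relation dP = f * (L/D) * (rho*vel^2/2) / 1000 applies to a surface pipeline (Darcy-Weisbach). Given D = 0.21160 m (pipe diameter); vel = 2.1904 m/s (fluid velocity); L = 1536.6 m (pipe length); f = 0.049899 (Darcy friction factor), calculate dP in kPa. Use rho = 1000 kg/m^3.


dP = f * (L/D) * (rho*vel^2/2) / 1000
dP = 0.049899 * (1536.6/0.21160) * (1000*2.1904^2/2) / 1000
dP = 869.27 kPa


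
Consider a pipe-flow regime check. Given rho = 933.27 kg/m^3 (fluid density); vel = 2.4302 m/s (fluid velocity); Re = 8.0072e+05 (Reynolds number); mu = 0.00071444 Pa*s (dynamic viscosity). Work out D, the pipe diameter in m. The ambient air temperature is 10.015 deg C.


D = Re * mu / (rho * vel)
D = 8.0072e+05 * 0.00071444 / (933.27 * 2.4302)
D = 0.25223 m


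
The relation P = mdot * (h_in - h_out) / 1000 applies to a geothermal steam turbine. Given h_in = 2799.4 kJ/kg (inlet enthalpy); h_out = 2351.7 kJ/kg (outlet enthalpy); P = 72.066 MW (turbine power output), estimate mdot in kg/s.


mdot = P * 1000 / (h_in - h_out)
mdot = 72.066 * 1000 / (2799.4 - 2351.7)
mdot = 160.97 kg/s


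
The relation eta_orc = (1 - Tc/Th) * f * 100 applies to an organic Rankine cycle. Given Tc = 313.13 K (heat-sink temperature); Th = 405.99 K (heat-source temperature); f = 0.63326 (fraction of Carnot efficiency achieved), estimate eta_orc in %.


eta_orc = (1 - Tc/Th) * f * 100
eta_orc = (1 - 313.13/405.99) * 0.63326 * 100
eta_orc = 14.484 %


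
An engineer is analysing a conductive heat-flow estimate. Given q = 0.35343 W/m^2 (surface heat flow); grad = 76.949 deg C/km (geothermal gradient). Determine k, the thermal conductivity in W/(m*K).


k = q * 1000 / grad
k = 0.35343 * 1000 / 76.949
k = 4.5930 W/(m*K)


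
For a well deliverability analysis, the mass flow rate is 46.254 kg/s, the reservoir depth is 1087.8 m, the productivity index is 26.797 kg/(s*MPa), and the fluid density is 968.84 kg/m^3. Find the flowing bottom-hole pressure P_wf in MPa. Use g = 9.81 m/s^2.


Step 1: P_i = rho*g*h/1e6 = 968.84*9.81*1087.8/1e6 = 10.33880 MPa
Step 2: P_wf = P_i - mdot/PI = 10.33880 - 46.254/26.797 = 8.6127 MPa
P_wf = 8.6127 MPa


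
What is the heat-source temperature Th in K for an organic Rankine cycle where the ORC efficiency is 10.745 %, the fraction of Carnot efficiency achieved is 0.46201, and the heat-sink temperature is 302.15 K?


Th = Tc / (1 - (eta_orc/100)/f)
Th = 302.15 / (1 - (10.745/100)/0.46201)
Th = 393.72 K


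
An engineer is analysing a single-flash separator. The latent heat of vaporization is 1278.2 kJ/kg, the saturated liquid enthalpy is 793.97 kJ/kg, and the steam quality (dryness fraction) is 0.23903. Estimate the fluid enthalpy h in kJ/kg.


h = hf + x * hfg
h = 793.97 + 0.23903 * 1278.2
h = 1099.5 kJ/kg


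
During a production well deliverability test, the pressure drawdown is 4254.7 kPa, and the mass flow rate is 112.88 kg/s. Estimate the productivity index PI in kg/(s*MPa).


PI = mdot * 1000 / dP
PI = 112.88 * 1000 / 4254.7
PI = 26.531 kg/(s*MPa)


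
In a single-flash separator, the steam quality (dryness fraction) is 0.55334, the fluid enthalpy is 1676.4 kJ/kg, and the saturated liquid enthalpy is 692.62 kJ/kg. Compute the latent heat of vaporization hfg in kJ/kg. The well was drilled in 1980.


hfg = (h - hf) / x
hfg = (1676.4 - 692.62) / 0.55334
hfg = 1777.9 kJ/kg


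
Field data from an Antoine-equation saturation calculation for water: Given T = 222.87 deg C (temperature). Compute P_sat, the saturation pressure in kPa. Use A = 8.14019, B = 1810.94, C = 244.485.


P_sat = 10^(A - B/(C + T)) / 760 * 0.101325
P_sat = 10^(8.14019 - 1810.94/(244.485 + 222.87)) / 760 * 0.101325
P_sat = 2.455968 MPa
Convert: 2.455968 MPa * 1000.0 = 2456.0 kPa
P_sat = 2456.0 kPa


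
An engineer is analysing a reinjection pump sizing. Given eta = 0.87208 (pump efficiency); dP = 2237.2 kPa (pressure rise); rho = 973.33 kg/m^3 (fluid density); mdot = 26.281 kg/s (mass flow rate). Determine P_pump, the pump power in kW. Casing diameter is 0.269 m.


P_pump = mdot * dP / (rho * eta)
P_pump = 26.281 * 2237.2 / (973.33 * 0.87208)
P_pump = 69.268 kW


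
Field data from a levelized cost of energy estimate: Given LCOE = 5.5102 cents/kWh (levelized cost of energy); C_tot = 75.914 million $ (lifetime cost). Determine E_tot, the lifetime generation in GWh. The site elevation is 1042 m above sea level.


E_tot = C_tot / LCOE * 100
E_tot = 75.914 / 5.5102 * 100
E_tot = 1377.7 GWh


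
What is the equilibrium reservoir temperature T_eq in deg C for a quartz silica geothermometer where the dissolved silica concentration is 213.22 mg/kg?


T_eq = 1309 / (5.19 - log10(SiO2)) - 273.15
T_eq = 1309 / (5.19 - log10(213.22)) - 273.15
T_eq = 184.35 deg C


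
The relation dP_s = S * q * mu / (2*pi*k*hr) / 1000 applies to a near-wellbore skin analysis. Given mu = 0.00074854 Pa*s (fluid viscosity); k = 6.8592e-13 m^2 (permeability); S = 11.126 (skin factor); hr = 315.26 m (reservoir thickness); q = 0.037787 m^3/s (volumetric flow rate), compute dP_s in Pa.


dP_s = S * q * mu / (2*pi*k*hr) / 1000
dP_s = 11.126 * 0.037787 * 0.00074854 / (2*pi*6.8592e-13*315.26) / 1000
dP_s = 231.6191 kPa
Convert: 231.6191 kPa * 1000.0 = 2.3162e+05 Pa
dP_s = 2.3162e+05 Pa


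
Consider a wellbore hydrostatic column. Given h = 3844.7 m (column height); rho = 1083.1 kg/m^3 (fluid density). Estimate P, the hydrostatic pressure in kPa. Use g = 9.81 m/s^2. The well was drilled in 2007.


P = rho * g * h / 1e6
P = 1083.1 * 9.81 * 3844.7 / 1e6
P = 40.85075 MPa
Convert: 40.85075 MPa * 1000.0 = 40851 kPa
P = 40851 kPa


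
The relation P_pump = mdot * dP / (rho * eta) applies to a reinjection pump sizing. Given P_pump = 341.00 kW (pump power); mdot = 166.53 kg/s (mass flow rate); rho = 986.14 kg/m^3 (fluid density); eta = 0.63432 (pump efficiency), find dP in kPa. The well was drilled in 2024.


dP = P_pump * rho * eta / mdot
dP = 341.00 * 986.14 * 0.63432 / 166.53
dP = 1280.9 kPa


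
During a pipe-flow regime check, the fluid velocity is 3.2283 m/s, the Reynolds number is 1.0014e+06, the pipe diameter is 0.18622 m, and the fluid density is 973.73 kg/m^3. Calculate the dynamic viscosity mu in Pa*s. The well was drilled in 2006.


mu = rho * vel * D / Re
mu = 973.73 * 3.2283 * 0.18622 / 1.0014e+06
mu = 0.00058456 Pa*s


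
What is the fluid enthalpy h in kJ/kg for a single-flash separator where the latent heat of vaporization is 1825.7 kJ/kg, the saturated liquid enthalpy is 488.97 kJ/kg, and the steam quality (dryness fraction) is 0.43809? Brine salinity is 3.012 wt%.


h = hf + x * hfg
h = 488.97 + 0.43809 * 1825.7
h = 1288.8 kJ/kg


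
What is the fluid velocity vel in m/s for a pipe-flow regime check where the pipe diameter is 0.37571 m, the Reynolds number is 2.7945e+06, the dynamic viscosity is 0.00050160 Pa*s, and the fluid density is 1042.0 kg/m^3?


vel = Re * mu / (rho * D)
vel = 2.7945e+06 * 0.00050160 / (1042.0 * 0.37571)
vel = 3.5805 m/s


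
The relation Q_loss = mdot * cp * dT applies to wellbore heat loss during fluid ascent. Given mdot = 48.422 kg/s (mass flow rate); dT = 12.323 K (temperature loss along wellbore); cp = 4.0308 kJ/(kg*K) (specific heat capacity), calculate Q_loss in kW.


Q_loss = mdot * cp * dT
Q_loss = 48.422 * 4.0308 * 12.323
Q_loss = 2405.2 kW


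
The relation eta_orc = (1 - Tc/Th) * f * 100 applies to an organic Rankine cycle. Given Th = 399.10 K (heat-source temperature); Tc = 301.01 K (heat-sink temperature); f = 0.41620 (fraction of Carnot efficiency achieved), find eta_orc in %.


eta_orc = (1 - Tc/Th) * f * 100
eta_orc = (1 - 301.01/399.10) * 0.41620 * 100
eta_orc = 10.229 %


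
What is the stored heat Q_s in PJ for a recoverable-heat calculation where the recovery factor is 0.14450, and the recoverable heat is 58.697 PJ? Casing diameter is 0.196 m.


Q_s = Q_rec / RF
Q_s = 58.697 / 0.14450
Q_s = 406.21 PJ


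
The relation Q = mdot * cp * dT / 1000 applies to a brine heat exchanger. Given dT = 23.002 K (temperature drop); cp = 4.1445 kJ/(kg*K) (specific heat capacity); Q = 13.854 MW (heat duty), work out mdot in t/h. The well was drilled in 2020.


mdot = Q * 1000 / (cp * dT)
mdot = 13.854 * 1000 / (4.1445 * 23.002)
mdot = 145.3240 kg/s
Convert: 145.3240 kg/s * 3.6 = 523.17 t/h
mdot = 523.17 t/h


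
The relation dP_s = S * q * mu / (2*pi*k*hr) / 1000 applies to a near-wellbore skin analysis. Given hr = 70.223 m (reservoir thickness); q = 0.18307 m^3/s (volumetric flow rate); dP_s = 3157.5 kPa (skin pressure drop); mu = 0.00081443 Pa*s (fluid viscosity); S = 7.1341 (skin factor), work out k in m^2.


k = S*q*mu / (2*pi*dP_s*1000*hr)
k = 7.1341*0.18307*0.00081443 / (2*pi*3157.5*1000*70.223)
k = 7.6350e-13 m^2


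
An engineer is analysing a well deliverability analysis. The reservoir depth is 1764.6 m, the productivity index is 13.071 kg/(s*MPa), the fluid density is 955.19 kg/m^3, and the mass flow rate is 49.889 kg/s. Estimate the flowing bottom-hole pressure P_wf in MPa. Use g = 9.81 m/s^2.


Step 1: P_i = rho*g*h/1e6 = 955.19*9.81*1764.6/1e6 = 16.53503 MPa
Step 2: P_wf = P_i - mdot/PI = 16.53503 - 49.889/13.071 = 12.718 MPa
P_wf = 12.718 MPa


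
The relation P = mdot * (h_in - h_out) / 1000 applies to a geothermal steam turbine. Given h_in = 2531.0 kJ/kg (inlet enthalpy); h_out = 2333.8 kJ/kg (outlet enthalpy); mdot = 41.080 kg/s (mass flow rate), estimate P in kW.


P = mdot * (h_in - h_out) / 1000
P = 41.080 * (2531.0 - 2333.8) / 1000
P = 8.100976 MW
Convert: 8.100976 MW * 1000.0 = 8101.0 kW
P = 8101.0 kW


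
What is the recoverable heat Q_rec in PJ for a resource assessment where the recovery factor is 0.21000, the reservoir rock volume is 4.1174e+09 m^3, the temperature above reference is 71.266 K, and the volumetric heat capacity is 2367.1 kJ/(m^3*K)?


Step 1: Q_s = Vr*rhoc*dT/1e12 = 4.1174e+09*2367.1*71.266/1e12 = 694.5796 PJ
Step 2: Q_rec = Q_s * RF = 694.5796 * 0.21 = 145.86 PJ
Q_rec = 145.86 PJ


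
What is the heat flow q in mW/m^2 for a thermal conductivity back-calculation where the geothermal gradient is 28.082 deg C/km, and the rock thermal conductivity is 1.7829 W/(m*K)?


q = k * grad / 1000
q = 1.7829 * 28.082 / 1000
q = 0.05006740 W/m^2
Convert: 0.05006740 W/m^2 * 1000.0 = 50.067 mW/m^2
q = 50.067 mW/m^2


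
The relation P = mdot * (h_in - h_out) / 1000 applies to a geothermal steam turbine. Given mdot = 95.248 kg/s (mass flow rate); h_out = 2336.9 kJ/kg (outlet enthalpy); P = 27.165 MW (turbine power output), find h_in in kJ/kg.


h_in = h_out + P * 1000 / mdot
h_in = 2336.9 + 27.165 * 1000 / 95.248
h_in = 2622.1 kJ/kg


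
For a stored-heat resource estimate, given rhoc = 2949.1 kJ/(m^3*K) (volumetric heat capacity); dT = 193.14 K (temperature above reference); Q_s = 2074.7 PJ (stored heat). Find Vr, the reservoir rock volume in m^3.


Vr = Q_s * 1e12 / (rhoc * dT)
Vr = 2074.7 * 1e12 / (2949.1 * 193.14)
Vr = 3.6424e+09 m^3


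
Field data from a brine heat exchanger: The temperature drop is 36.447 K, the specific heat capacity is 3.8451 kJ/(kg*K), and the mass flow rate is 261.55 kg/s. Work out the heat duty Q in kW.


Q = mdot * cp * dT / 1000
Q = 261.55 * 3.8451 * 36.447 / 1000
Q = 36.65423 MW
Convert: 36.65423 MW * 1000.0 = 36654 kW
Q = 36654 kW


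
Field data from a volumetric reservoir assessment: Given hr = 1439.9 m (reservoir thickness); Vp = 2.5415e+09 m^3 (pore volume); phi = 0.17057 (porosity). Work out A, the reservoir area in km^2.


A = Vp / (1e6 * hr * phi)
A = 2.5415e+09 / (1e6 * 1439.9 * 0.17057)
A = 10.348 km^2


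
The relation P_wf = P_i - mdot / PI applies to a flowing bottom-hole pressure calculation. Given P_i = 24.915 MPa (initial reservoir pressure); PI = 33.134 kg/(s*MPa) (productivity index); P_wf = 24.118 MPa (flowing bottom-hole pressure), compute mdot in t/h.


mdot = (P_i - P_wf) * PI
mdot = (24.915 - 24.118) * 33.134
mdot = 26.40780 kg/s
Convert: 26.40780 kg/s * 3.6 = 95.068 t/h
mdot = 95.068 t/h


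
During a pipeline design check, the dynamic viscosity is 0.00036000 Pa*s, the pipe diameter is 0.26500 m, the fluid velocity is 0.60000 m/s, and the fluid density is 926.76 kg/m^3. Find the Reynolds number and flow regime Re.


Step 1: Re = rho*vel*D/mu = 926.76*0.6*0.265/0.00036 = 4.0932e+05
Step 2: Re = 4.0932e+05 > 4000, so flow is turbulent.
Re = 4.0932e+05 (turbulent)


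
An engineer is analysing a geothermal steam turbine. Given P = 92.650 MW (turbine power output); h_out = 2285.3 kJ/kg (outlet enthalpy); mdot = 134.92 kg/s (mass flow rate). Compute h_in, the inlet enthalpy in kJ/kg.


h_in = h_out + P * 1000 / mdot
h_in = 2285.3 + 92.650 * 1000 / 134.92
h_in = 2972.0 kJ/kg


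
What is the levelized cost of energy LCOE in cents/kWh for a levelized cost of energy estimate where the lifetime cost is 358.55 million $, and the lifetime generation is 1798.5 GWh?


LCOE = C_tot / E_tot * 100
LCOE = 358.55 / 1798.5 * 100
LCOE = 19.936 cents/kWh


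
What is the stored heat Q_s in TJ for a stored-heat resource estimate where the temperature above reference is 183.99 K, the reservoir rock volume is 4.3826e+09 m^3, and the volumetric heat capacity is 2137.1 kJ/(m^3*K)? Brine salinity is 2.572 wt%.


Q_s = Vr * rhoc * dT / 1e12
Q_s = 4.3826e+09 * 2137.1 * 183.99 / 1e12
Q_s = 1723.260 PJ
Convert: 1723.260 PJ * 1000.0 = 1.7233e+06 TJ
Q_s = 1.7233e+06 TJ


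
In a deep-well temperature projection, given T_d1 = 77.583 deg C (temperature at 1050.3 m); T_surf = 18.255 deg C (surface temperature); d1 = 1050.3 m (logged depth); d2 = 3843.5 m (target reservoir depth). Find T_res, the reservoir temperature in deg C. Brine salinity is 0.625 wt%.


Step 1: grad = (T_d1 - T_surf)/d1 * 1000 = (77.583 - 18.255)/1050.3 * 1000 = 56.48672 deg C/km
Step 2: T_res = T_surf + grad*d2/1000 = 18.255 + 56.48672*3843.5/1000 = 235.36 deg C
T_res = 235.36 deg C


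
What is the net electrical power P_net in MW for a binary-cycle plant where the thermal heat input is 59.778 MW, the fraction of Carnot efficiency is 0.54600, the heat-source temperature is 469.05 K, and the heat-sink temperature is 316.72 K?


Step 1: eta = (1 - Tc/Th)*f = (1 - 316.72/469.05)*0.546 = 0.1773205
Step 2: P_net = eta * Q_in = 0.1773205 * 59.778 = 10.600 MW
P_net = 10.600 MW


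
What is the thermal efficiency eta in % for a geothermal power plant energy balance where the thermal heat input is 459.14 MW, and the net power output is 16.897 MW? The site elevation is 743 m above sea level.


eta = W_net / Q_in * 100
eta = 16.897 / 459.14 * 100
eta = 3.6801 %


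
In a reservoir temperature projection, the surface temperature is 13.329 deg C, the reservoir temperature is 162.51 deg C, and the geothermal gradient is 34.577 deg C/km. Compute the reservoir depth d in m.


d = (T_res - T_surf) / grad * 1000
d = (162.51 - 13.329) / 34.577 * 1000
d = 4314.5 m


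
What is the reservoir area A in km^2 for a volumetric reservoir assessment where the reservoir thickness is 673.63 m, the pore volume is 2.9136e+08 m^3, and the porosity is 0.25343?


A = Vp / (1e6 * hr * phi)
A = 2.9136e+08 / (1e6 * 673.63 * 0.25343)
A = 1.7067 km^2


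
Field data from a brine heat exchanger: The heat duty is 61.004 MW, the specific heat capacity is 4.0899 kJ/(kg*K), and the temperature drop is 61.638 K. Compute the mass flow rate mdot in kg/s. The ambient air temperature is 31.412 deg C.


mdot = Q * 1000 / (cp * dT)
mdot = 61.004 * 1000 / (4.0899 * 61.638)
mdot = 241.99 kg/s


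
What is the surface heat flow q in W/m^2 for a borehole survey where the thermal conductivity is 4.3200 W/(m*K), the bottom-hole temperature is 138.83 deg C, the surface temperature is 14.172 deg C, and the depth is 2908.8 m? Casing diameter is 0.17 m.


Step 1: grad = (T_d - T_surf)/d * 1000 = (138.83 - 14.172)/2908.8 * 1000 = 42.85547 deg C/km
Step 2: q = k * grad / 1000 = 4.32 * 42.85547 / 1000 = 0.18514 W/m^2
q = 0.18514 W/m^2


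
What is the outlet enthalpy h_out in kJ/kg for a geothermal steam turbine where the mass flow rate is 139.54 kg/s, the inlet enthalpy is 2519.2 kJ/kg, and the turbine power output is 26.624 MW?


h_out = h_in - P * 1000 / mdot
h_out = 2519.2 - 26.624 * 1000 / 139.54
h_out = 2328.4 kJ/kg


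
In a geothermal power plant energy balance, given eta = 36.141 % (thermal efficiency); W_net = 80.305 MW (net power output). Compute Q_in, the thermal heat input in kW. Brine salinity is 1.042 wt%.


Q_in = W_net / (eta / 100)
Q_in = 80.305 / (36.141 / 100)
Q_in = 222.1992 MW
Convert: 222.1992 MW * 1000.0 = 2.2220e+05 kW
Q_in = 2.2220e+05 kW


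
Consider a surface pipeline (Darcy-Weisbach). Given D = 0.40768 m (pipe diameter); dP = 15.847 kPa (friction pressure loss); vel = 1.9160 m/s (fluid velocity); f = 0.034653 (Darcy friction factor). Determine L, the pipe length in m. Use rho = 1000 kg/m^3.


L = dP*1000*D / (f*rho*vel^2/2)
L = 15.847*1000*0.40768 / (0.034653*1000*1.9160^2/2)
L = 101.57 m


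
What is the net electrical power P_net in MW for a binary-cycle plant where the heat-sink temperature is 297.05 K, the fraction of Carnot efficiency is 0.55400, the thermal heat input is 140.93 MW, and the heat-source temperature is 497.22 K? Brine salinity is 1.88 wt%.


Step 1: eta = (1 - Tc/Th)*f = (1 - 297.05/497.22)*0.554 = 0.2230284
Step 2: P_net = eta * Q_in = 0.2230284 * 140.93 = 31.431 MW
P_net = 31.431 MW


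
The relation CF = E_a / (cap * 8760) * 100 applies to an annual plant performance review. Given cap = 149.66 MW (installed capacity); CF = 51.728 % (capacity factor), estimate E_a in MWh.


E_a = CF / 100 * cap * 8760
E_a = 51.728 / 100 * 149.66 * 8760
E_a = 6.7817e+05 MWh


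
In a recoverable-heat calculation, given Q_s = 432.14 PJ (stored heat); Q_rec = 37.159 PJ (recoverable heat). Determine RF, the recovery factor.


RF = Q_rec / Q_s
RF = 37.159 / 432.14
RF = 0.085988


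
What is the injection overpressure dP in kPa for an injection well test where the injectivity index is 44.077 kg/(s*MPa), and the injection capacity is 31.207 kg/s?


dP = mdot * 1000 / II
dP = 31.207 * 1000 / 44.077
dP = 708.01 kPa


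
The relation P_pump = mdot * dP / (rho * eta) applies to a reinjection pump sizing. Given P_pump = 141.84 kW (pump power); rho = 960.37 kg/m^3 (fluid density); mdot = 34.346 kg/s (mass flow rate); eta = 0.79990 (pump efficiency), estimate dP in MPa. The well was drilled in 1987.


dP = P_pump * rho * eta / mdot
dP = 141.84 * 960.37 * 0.79990 / 34.346
dP = 3172.465 kPa
Convert: 3172.465 kPa * 0.001 = 3.1725 MPa
dP = 3.1725 MPa


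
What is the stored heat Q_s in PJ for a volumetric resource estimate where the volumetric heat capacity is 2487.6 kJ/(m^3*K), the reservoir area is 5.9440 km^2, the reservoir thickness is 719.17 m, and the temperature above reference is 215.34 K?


Step 1: Vr = A*1e6*hr = 5.944*1e6*719.17 = 4.274746e+09 m^3
Step 2: Q_s = Vr*rhoc*dT/1e12 = 4.274746e+09*2487.6*215.34/1e12 = 2289.9 PJ
Q_s = 2289.9 PJ


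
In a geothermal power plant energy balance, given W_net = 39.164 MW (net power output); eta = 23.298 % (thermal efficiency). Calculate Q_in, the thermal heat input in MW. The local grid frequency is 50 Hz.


Q_in = W_net / (eta / 100)
Q_in = 39.164 / (23.298 / 100)
Q_in = 168.10 MW


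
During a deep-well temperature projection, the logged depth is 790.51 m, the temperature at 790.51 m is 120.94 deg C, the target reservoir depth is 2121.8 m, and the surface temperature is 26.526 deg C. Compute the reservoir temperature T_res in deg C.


Step 1: grad = (T_d1 - T_surf)/d1 * 1000 = (120.94 - 26.526)/790.51 * 1000 = 119.4343 deg C/km
Step 2: T_res = T_surf + grad*d2/1000 = 26.526 + 119.4343*2121.8/1000 = 279.94 deg C
T_res = 279.94 deg C


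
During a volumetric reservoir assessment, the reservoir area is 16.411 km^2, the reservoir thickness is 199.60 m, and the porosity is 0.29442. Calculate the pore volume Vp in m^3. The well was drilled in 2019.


Vp = A * 1e6 * hr * phi
Vp = 16.411 * 1e6 * 199.60 * 0.29442
Vp = 9.6441e+08 m^3


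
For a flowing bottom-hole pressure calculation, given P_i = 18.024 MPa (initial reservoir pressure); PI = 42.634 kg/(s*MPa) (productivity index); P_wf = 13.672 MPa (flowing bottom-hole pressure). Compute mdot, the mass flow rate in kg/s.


mdot = (P_i - P_wf) * PI
mdot = (18.024 - 13.672) * 42.634
mdot = 185.54 kg/s


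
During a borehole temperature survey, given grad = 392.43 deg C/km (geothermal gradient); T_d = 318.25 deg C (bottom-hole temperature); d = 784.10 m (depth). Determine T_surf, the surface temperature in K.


T_surf = T_d - grad * d / 1000
T_surf = 318.25 - 392.43 * 784.10 / 1000
T_surf = 10.54564 deg C
Convert to K: 10.54564 + 273.15 = 283.70 K
T_surf = 283.70 K
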